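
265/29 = 265/29 =9.14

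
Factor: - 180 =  - 2^2*3^2*5^1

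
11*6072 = 66792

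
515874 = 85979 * 6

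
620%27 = 26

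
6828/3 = 2276 = 2276.00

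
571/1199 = 571/1199 = 0.48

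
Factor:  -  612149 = - 612149^1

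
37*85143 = 3150291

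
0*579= 0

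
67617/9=7513=7513.00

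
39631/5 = 7926 + 1/5 = 7926.20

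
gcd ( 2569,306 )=1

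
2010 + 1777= 3787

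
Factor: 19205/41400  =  167/360 = 2^( - 3)*3^( - 2)*5^( - 1)*167^1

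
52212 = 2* 26106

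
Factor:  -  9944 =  - 2^3*11^1*113^1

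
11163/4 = 11163/4 = 2790.75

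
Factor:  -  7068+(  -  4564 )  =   - 11632 = - 2^4 * 727^1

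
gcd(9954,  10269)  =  63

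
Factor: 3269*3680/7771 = 12029920/7771 =2^5*5^1*7^1*19^( - 1)*23^1*409^ ( - 1) * 467^1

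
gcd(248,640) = 8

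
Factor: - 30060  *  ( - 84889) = 2551763340 = 2^2*3^2 * 5^1*7^1*67^1*167^1 * 181^1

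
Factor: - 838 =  - 2^1*419^1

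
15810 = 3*5270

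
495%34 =19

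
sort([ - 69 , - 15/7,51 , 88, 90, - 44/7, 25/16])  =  [ - 69 , - 44/7,-15/7,25/16,51, 88,90]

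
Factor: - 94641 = - 3^1*31547^1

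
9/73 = 9/73 = 0.12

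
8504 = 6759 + 1745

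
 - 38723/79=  - 491 + 66/79=- 490.16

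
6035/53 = 113 + 46/53 = 113.87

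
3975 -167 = 3808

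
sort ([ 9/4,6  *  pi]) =[9/4,6*pi ]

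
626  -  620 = 6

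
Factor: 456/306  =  76/51 = 2^2 * 3^( - 1) * 17^ ( - 1)*19^1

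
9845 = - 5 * (- 1969 )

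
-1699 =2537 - 4236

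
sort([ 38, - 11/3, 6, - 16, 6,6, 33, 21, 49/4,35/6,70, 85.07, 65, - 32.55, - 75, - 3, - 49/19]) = [ - 75,-32.55, - 16,-11/3, - 3,-49/19, 35/6, 6, 6,6, 49/4,21,33,38, 65, 70, 85.07 ] 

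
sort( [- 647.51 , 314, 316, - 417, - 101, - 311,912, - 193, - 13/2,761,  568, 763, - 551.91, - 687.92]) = [ - 687.92, - 647.51, - 551.91, - 417, - 311 , - 193,  -  101, - 13/2,314,  316,568, 761, 763,912]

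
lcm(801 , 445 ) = 4005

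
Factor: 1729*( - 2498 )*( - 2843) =12279036406 = 2^1*7^1 *13^1*19^1*1249^1*2843^1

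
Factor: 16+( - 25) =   -  3^2  =  - 9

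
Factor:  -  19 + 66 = 47^1 = 47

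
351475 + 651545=1003020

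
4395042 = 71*61902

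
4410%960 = 570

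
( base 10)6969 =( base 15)20e9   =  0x1B39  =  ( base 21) fgi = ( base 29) 889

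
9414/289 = 32 + 166/289 = 32.57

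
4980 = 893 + 4087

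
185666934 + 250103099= 435770033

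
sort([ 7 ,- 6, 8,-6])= [ - 6, - 6, 7,  8]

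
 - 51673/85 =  -608+ 7/85  =  - 607.92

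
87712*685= 60082720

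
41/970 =41/970 = 0.04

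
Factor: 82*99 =2^1 * 3^2 * 11^1*41^1 = 8118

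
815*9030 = 7359450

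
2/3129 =2/3129 =0.00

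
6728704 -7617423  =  -888719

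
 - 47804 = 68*( - 703)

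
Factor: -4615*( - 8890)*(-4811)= - 2^1*5^2*7^1*13^1*17^1 * 71^1*127^1*283^1 =- 197382580850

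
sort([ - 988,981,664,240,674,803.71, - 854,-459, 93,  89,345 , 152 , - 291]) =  [ - 988, - 854, - 459 , - 291,89, 93, 152,  240, 345, 664,674,  803.71,981]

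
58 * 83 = 4814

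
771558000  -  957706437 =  - 186148437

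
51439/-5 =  - 10288 + 1/5 = - 10287.80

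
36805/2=36805/2=18402.50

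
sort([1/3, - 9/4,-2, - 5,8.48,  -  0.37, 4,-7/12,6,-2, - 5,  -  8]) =[-8,-5 , -5, - 9/4,-2 , - 2, - 7/12, - 0.37,1/3,4,  6 , 8.48]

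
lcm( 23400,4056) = 304200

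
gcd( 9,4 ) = 1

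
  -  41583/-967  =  43+2/967  =  43.00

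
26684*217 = 5790428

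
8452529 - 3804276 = 4648253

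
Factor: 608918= 2^1*304459^1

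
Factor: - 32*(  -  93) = 2976 = 2^5*3^1*31^1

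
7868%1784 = 732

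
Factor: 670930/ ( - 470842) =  - 5^1*13^2*593^( - 1 )  =  - 845/593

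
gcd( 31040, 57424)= 1552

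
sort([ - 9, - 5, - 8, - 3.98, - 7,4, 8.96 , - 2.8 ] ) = [ - 9, - 8,-7, - 5,-3.98, - 2.8,4, 8.96]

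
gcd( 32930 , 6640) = 10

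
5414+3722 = 9136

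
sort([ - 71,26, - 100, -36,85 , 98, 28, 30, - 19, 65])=[ - 100, - 71, - 36, - 19,26,28, 30, 65, 85,98]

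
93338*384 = 35841792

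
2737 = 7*391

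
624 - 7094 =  - 6470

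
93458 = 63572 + 29886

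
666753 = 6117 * 109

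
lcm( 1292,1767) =120156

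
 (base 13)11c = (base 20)9e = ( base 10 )194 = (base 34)5o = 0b11000010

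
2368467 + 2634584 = 5003051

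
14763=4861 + 9902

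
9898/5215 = 1+669/745 = 1.90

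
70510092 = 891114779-820604687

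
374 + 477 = 851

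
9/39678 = 3/13226 = 0.00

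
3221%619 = 126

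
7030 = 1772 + 5258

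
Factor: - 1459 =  - 1459^1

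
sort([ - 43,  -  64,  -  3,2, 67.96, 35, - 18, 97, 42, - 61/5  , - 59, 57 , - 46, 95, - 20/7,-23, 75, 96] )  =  [-64,-59,-46, - 43,-23, - 18,- 61/5, - 3  ,  -  20/7 , 2,35, 42,  57, 67.96, 75, 95, 96, 97 ] 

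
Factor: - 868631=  - 113^1*7687^1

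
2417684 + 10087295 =12504979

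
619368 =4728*131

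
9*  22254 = 200286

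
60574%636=154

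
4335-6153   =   - 1818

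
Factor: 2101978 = 2^1*29^1*36241^1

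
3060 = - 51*(-60)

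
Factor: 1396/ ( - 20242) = - 2/29 = - 2^1 * 29^( - 1 )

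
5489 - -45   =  5534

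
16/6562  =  8/3281 = 0.00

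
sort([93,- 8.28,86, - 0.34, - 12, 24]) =[ - 12, - 8.28, -0.34,  24,86,93 ] 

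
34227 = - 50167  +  84394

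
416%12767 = 416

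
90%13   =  12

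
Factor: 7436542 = 2^1*691^1*5381^1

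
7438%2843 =1752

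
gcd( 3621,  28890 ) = 3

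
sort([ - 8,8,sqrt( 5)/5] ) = [ - 8,sqrt( 5)/5,8]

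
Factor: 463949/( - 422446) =-2^( - 1)*19^(-1 )*11117^( - 1)*463949^1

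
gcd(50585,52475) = 5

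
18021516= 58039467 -40017951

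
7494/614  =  12 +63/307 = 12.21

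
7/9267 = 7/9267 = 0.00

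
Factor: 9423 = 3^3*349^1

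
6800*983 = 6684400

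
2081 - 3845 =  - 1764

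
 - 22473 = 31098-53571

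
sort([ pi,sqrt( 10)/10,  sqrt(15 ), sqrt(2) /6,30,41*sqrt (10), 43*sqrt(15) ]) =[ sqrt( 2)/6,sqrt(10) /10,  pi,sqrt(15), 30,41 * sqrt( 10),43*sqrt( 15) ]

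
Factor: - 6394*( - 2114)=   2^2 *7^1  *  23^1 * 139^1*151^1 = 13516916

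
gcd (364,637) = 91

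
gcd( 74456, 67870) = 2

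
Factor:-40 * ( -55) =2200 = 2^3*5^2*11^1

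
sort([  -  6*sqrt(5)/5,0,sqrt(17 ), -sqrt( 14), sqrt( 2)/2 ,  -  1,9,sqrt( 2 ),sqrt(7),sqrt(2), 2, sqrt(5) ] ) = [-sqrt( 14), - 6*sqrt(5)/5, - 1,0, sqrt( 2)/2,sqrt(2),sqrt( 2),2,sqrt(5), sqrt( 7),sqrt( 17),9]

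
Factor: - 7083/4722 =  - 3/2 = - 2^ ( - 1) * 3^1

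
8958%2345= 1923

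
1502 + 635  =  2137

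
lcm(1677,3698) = 144222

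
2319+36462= 38781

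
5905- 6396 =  -491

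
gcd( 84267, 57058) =1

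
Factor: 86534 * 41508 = 2^3*3^2 * 7^2*883^1*1153^1 = 3591853272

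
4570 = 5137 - 567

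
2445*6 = 14670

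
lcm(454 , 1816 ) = 1816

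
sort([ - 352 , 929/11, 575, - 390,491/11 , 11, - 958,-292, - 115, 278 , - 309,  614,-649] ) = [ - 958, - 649, - 390 , - 352,  -  309, - 292, - 115,11,491/11, 929/11,278, 575, 614]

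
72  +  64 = 136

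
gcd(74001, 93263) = 1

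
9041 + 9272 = 18313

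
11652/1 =11652 = 11652.00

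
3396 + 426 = 3822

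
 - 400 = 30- 430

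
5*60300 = 301500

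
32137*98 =3149426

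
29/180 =29/180 = 0.16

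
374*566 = 211684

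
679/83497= 679/83497 = 0.01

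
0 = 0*29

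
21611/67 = 21611/67 = 322.55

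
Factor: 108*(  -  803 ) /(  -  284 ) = 21681/71 = 3^3*11^1*71^( - 1)*73^1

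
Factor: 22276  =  2^2*5569^1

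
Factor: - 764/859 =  -2^2 * 191^1 * 859^( - 1 ) 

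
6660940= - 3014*( - 2210)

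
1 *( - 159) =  - 159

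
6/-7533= - 2/2511 = - 0.00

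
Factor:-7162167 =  - 3^1*41^1*58229^1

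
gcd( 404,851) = 1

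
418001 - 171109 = 246892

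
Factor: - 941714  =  -2^1*479^1*983^1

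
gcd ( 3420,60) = 60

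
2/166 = 1/83 =0.01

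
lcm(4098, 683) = 4098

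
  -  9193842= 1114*( - 8253 ) 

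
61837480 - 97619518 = - 35782038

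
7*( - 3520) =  - 24640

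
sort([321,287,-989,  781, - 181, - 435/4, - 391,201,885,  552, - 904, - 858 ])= [ - 989, - 904, - 858, - 391, - 181, - 435/4, 201,287, 321,552,781, 885] 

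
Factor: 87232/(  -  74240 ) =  - 2^(  -  3)*5^ (- 1)*47^1  =  - 47/40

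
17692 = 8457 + 9235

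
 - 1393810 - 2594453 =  -3988263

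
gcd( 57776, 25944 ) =184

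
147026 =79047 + 67979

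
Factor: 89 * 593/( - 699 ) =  - 3^( - 1)*89^1* 233^( - 1 ) * 593^1 = - 52777/699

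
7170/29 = 7170/29 = 247.24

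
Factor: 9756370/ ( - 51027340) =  - 3263/17066= -  2^( - 1)*7^( - 1 )*13^1*23^( - 1) *53^( - 1 )*251^1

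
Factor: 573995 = 5^1*114799^1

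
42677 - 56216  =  - 13539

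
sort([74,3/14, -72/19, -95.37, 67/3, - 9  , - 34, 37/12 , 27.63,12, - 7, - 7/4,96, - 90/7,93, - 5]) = [ - 95.37, - 34, - 90/7, - 9, - 7, - 5, - 72/19,-7/4,3/14, 37/12,12, 67/3, 27.63,74, 93,96]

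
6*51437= 308622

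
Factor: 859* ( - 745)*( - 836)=2^2* 5^1*11^1*19^1*149^1*859^1  =  535002380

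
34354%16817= 720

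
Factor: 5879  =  5879^1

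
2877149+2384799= 5261948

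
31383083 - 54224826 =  - 22841743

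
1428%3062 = 1428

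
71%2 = 1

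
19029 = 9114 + 9915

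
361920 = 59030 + 302890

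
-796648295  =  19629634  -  816277929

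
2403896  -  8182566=-5778670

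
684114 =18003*38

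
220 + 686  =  906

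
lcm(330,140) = 4620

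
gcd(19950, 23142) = 798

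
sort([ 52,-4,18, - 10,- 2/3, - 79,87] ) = [-79, - 10,  -  4, -2/3, 18,52,87]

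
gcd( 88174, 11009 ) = 1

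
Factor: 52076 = 2^2*47^1*277^1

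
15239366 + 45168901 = 60408267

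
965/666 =965/666=   1.45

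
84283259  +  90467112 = 174750371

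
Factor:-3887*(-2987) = 13^2*23^1*29^1*103^1 = 11610469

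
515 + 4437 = 4952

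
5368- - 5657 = 11025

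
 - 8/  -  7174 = 4/3587 = 0.00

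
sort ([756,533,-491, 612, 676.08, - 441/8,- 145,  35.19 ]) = [ - 491, - 145,- 441/8,35.19, 533 , 612, 676.08, 756 ] 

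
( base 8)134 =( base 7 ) 161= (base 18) 52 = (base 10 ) 92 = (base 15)62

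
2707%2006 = 701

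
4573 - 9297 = - 4724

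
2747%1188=371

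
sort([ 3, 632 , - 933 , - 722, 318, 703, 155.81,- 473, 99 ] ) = [ - 933, - 722, - 473,3, 99, 155.81, 318, 632,703]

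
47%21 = 5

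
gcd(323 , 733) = 1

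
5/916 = 5/916= 0.01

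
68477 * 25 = 1711925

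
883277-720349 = 162928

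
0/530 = 0  =  0.00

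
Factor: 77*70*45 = 2^1*3^2*5^2*7^2*11^1 = 242550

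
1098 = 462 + 636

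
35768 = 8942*4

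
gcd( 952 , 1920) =8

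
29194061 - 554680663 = - 525486602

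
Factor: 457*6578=2^1*11^1*13^1 * 23^1*457^1 =3006146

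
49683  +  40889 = 90572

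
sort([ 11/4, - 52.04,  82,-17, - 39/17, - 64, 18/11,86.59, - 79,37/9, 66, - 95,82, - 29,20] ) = [-95,-79,  -  64, - 52.04, - 29,-17 , - 39/17,18/11,11/4, 37/9,20,66, 82,82,86.59] 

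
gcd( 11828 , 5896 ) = 4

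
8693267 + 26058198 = 34751465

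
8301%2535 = 696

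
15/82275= 1/5485 = 0.00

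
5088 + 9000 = 14088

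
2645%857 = 74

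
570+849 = 1419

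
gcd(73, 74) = 1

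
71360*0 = 0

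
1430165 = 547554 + 882611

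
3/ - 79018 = -1 + 79015/79018= - 0.00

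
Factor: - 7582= - 2^1*17^1*223^1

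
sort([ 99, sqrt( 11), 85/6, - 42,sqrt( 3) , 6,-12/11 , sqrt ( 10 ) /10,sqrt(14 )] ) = [ - 42,  -  12/11,sqrt(10 )/10,sqrt(3), sqrt(11), sqrt(14),6, 85/6,99] 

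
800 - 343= 457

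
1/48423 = 1/48423 = 0.00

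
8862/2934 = 1477/489 = 3.02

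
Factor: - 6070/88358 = - 5^1 *607^1* 44179^ (-1) = -3035/44179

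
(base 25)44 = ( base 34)32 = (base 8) 150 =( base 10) 104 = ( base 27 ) 3n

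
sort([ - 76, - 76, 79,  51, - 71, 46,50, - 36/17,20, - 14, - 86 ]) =[ - 86,  -  76, - 76, - 71, - 14, - 36/17,  20, 46,  50,51, 79]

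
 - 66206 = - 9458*7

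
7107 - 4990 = 2117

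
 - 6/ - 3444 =1/574= 0.00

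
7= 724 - 717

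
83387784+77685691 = 161073475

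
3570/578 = 6 + 3/17 =6.18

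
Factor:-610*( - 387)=2^1 * 3^2*5^1*43^1*61^1 = 236070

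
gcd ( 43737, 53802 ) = 183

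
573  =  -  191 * ( - 3)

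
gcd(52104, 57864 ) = 24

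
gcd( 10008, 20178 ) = 18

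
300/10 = 30 = 30.00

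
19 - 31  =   - 12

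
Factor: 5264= 2^4*7^1 * 47^1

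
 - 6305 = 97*( - 65) 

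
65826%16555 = 16161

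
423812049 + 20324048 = 444136097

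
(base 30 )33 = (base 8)135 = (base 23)41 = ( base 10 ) 93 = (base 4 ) 1131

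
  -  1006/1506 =- 503/753=- 0.67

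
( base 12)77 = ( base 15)61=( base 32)2r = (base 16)5B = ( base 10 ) 91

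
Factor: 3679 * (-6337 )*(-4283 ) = 99853103909 = 13^1 * 283^1*4283^1 * 6337^1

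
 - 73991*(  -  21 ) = 1553811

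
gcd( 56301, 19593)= 21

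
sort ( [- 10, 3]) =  [-10 , 3] 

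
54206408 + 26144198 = 80350606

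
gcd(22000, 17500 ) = 500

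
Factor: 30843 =3^2*  23^1*149^1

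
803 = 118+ 685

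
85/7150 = 17/1430 = 0.01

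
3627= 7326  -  3699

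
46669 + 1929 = 48598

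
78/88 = 39/44 = 0.89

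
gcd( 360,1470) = 30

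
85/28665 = 17/5733 = 0.00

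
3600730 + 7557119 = 11157849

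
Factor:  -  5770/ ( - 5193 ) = 2^1*3^(-2) * 5^1  =  10/9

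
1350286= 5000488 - 3650202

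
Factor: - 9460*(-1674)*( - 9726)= - 2^4 * 3^4*5^1*11^1  *  31^1*43^1*1621^1=-154021325040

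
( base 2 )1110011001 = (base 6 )4133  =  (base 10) 921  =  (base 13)55b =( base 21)21I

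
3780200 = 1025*3688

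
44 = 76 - 32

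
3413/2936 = 1 + 477/2936 = 1.16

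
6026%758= 720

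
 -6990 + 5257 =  - 1733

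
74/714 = 37/357  =  0.10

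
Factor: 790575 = 3^1*5^2 *83^1 * 127^1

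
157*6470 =1015790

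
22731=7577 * 3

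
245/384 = 245/384=0.64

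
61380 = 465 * 132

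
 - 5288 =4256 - 9544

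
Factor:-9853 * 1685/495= -3^(  -  2 ) * 11^(  -  1)*59^1 * 167^1*337^1 = - 3320461/99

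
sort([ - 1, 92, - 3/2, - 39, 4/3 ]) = [-39, - 3/2,-1, 4/3, 92] 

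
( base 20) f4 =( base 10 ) 304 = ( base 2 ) 100110000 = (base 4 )10300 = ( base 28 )ao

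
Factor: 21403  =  17^1 * 1259^1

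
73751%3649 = 771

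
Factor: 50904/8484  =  6 = 2^1*3^1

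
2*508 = 1016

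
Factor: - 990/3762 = -5^1*19^(-1 )=- 5/19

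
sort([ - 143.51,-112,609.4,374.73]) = [-143.51,-112, 374.73,609.4]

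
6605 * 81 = 535005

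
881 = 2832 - 1951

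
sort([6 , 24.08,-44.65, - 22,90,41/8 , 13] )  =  [  -  44.65, - 22, 41/8, 6, 13 , 24.08,  90 ] 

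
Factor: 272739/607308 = 2^( - 2 )*13^ ( - 1) * 17^( - 1 )*397^1 = 397/884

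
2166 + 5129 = 7295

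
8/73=8/73 = 0.11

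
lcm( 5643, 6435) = 366795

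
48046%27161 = 20885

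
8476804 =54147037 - 45670233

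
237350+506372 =743722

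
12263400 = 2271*5400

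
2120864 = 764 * 2776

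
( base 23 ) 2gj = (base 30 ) 1i5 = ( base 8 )2645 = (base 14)753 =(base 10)1445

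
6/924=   1/154=0.01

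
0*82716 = 0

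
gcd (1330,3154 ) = 38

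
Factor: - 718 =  - 2^1*359^1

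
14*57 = 798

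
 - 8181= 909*( - 9 ) 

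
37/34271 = 37/34271 =0.00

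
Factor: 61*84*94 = 481656 = 2^3*3^1*7^1*47^1*61^1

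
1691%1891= 1691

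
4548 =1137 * 4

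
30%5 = 0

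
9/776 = 9/776 = 0.01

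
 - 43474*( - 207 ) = 8999118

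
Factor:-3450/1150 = - 3 = - 3^1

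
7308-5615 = 1693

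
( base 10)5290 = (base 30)5qa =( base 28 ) 6KQ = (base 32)55A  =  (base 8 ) 12252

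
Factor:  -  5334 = - 2^1*3^1 * 7^1*127^1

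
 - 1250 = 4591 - 5841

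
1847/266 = 6 + 251/266 = 6.94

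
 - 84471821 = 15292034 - 99763855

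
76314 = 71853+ 4461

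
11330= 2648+8682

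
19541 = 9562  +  9979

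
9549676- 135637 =9414039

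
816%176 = 112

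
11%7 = 4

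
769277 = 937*821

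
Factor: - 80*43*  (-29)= 2^4*5^1*29^1 * 43^1  =  99760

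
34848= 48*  726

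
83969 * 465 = 39045585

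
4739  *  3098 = 14681422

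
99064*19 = 1882216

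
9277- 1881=7396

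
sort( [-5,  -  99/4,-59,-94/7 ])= [ - 59,-99/4 , - 94/7, - 5] 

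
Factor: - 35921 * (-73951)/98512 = 2^( - 4) * 17^1*47^(-1)*131^( - 1)*2113^1*73951^1 = 2656393871/98512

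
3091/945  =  3091/945 = 3.27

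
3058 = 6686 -3628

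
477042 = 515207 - 38165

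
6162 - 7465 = -1303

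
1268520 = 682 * 1860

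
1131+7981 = 9112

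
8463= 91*93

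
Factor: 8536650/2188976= 2^( - 3 )*3^1*  5^2*56911^1*136811^( -1 )=4268325/1094488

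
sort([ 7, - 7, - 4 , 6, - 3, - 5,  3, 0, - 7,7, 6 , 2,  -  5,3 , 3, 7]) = [-7, - 7, - 5 , - 5, - 4, - 3, 0,2 , 3, 3 , 3,  6,6, 7,7,7]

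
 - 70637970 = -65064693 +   -  5573277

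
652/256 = 2+35/64 = 2.55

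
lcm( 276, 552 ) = 552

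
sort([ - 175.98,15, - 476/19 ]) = [  -  175.98, - 476/19,15 ]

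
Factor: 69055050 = 2^1*3^1*5^2*61^1*7547^1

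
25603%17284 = 8319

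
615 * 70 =43050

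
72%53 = 19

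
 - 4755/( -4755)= 1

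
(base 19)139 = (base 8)653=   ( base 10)427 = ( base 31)do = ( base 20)117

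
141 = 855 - 714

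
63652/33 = 63652/33= 1928.85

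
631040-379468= 251572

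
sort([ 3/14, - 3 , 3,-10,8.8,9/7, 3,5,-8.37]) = [-10, - 8.37, - 3, 3/14, 9/7,3, 3, 5,  8.8]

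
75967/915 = 75967/915 = 83.02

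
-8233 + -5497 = -13730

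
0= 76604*0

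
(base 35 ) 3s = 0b10000101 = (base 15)8D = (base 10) 133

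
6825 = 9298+-2473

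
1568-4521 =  - 2953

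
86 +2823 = 2909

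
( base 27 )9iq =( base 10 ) 7073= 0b1101110100001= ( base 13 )32B1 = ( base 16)1BA1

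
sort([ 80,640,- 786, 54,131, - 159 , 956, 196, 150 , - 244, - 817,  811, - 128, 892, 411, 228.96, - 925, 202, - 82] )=[ - 925, - 817, - 786, - 244,-159, - 128 , - 82, 54, 80,131,150,196, 202, 228.96, 411, 640, 811, 892, 956]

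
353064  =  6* 58844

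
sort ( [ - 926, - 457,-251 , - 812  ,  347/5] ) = [ - 926,-812,-457,- 251,347/5]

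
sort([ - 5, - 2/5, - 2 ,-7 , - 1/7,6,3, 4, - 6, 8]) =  [ - 7, - 6,-5, - 2, - 2/5, - 1/7,3,4, 6,8] 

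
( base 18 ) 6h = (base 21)5K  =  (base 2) 1111101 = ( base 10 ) 125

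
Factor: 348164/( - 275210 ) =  - 174082/137605=-2^1*5^(- 1 )*13^(-1)*29^( - 1) * 73^( - 1)*87041^1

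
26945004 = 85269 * 316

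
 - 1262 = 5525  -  6787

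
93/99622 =93/99622 = 0.00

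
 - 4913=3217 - 8130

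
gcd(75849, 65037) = 3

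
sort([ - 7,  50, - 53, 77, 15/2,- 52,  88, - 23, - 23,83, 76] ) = [-53,-52, - 23, - 23, - 7, 15/2, 50,76,77, 83,88]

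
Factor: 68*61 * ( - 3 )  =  -12444 = - 2^2*3^1*17^1*61^1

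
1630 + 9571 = 11201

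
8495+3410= 11905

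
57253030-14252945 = 43000085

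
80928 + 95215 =176143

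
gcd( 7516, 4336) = 4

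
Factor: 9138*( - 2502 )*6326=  - 144633083976 = - 2^3 * 3^3*139^1*1523^1 *3163^1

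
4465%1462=79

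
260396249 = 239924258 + 20471991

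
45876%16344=13188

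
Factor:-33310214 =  - 2^1*7^1 * 877^1*2713^1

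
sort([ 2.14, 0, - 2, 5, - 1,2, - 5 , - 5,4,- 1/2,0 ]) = [  -  5, - 5,  -  2,  -  1, - 1/2, 0,0,2,2.14,4,5 ]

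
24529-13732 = 10797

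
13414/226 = 6707/113 = 59.35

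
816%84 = 60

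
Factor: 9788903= 277^1 * 35339^1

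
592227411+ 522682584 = 1114909995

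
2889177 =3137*921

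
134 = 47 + 87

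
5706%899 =312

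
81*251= 20331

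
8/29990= 4/14995 = 0.00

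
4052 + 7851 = 11903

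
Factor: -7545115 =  - 5^1*83^1*18181^1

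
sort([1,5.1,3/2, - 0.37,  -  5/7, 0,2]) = [-5/7, - 0.37, 0,1,3/2,2,5.1 ]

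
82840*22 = 1822480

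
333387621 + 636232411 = 969620032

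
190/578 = 95/289 = 0.33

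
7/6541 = 7/6541 = 0.00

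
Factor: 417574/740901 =2^1 * 3^( - 1) * 7^(-1)*35281^( - 1 )*208787^1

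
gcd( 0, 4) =4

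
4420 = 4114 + 306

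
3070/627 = 4+562/627 = 4.90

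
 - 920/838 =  - 460/419 =-1.10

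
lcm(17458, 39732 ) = 1152228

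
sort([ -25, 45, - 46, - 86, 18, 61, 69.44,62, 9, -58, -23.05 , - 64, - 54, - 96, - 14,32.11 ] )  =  [ - 96, - 86, - 64, - 58,-54,  -  46, - 25,  -  23.05,- 14,9 , 18, 32.11,45, 61, 62, 69.44]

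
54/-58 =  - 27/29=-  0.93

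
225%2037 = 225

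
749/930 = 749/930 = 0.81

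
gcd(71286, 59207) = 1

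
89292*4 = 357168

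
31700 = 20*1585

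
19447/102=190 + 67/102 = 190.66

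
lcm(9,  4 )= 36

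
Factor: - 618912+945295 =326383 = 17^1*73^1*263^1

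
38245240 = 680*56243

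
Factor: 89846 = 2^1*167^1*269^1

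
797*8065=6427805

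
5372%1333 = 40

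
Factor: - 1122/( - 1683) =2^1*3^( - 1)  =  2/3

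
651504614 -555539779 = 95964835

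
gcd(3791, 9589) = 223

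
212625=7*30375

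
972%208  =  140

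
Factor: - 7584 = -2^5 * 3^1 * 79^1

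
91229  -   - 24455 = 115684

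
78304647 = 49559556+28745091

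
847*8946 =7577262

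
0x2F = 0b101111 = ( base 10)47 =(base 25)1M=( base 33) 1e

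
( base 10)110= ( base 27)42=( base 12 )92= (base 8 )156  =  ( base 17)68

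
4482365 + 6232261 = 10714626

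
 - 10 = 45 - 55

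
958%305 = 43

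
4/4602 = 2/2301 = 0.00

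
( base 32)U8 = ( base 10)968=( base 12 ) 688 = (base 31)107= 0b1111001000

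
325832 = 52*6266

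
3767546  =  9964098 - 6196552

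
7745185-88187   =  7656998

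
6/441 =2/147 = 0.01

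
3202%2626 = 576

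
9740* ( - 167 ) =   -  1626580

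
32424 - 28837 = 3587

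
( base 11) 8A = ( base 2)1100010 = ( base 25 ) 3n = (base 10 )98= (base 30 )38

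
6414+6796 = 13210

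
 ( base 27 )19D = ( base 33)ts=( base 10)985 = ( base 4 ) 33121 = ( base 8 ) 1731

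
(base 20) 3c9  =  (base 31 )1fn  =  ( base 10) 1449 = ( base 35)16E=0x5A9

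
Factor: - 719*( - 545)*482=188874110 = 2^1*5^1 * 109^1*241^1*719^1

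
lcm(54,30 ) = 270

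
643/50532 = 643/50532 = 0.01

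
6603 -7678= - 1075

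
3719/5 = 3719/5 = 743.80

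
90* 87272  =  7854480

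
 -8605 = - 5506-3099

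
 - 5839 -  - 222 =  - 5617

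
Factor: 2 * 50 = 100 = 2^2*5^2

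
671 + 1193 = 1864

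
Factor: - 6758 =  -2^1*31^1*109^1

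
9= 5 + 4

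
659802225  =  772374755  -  112572530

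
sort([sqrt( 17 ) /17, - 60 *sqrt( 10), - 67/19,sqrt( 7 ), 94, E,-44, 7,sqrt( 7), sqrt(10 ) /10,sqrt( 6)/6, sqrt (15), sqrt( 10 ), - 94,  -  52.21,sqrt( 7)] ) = [-60*sqrt ( 10),-94, - 52.21,-44 ,-67/19, sqrt ( 17)/17, sqrt( 10)/10,sqrt( 6)/6, sqrt( 7), sqrt(7),sqrt ( 7),  E,sqrt(10) , sqrt ( 15), 7,  94 ] 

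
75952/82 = 37976/41 = 926.24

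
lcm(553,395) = 2765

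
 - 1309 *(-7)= 9163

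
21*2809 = 58989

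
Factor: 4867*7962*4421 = 171318409734=2^1 * 3^1*31^1*157^1*1327^1*4421^1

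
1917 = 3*639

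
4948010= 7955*622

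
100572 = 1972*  51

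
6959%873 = 848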